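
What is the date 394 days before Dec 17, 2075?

November 18, 2074

−17 → Nov 30, 2075 (end of Nov, 30 days; 377 left).
−30 → Oct 31, 2075 (end of Oct, 31 days; 347 left).
−31 → Sep 30, 2075 (end of Sep, 30 days; 316 left).
−30 → Aug 31, 2075 (end of Aug, 31 days; 286 left).
−31 → Jul 31, 2075 (end of Jul, 31 days; 255 left).
−31 → Jun 30, 2075 (end of Jun, 30 days; 224 left).
−30 → May 31, 2075 (end of May, 31 days; 194 left).
−31 → Apr 30, 2075 (end of Apr, 30 days; 163 left).
−30 → Mar 31, 2075 (end of Mar, 31 days; 133 left).
−31 → Feb 28, 2075 (end of Feb, 28 days; 102 left).
−28 → Jan 31, 2075 (end of Jan, 31 days; 74 left).
−31 → Dec 31, 2074 (end of Dec, 31 days; 43 left).
−31 → Nov 30, 2074 (end of Nov, 30 days; 12 left).
−12 → Nov 18, 2074.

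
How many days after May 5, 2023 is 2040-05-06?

May 5, 2023 → May 5, 2024: 366 days (Feb 29, 2024 is in that span).
May 5, 2024 → May 5, 2025: 365 days.
May 5, 2025 → May 5, 2026: 365 days.
May 5, 2026 → May 5, 2027: 365 days.
May 5, 2027 → May 5, 2028: 366 days (Feb 29, 2028 is in that span).
May 5, 2028 → May 5, 2029: 365 days.
May 5, 2029 → May 5, 2030: 365 days.
May 5, 2030 → May 5, 2031: 365 days.
May 5, 2031 → May 5, 2032: 366 days (Feb 29, 2032 is in that span).
May 5, 2032 → May 5, 2033: 365 days.
May 5, 2033 → May 5, 2034: 365 days.
May 5, 2034 → May 5, 2035: 365 days.
May 5, 2035 → May 5, 2036: 366 days (Feb 29, 2036 is in that span).
May 5, 2036 → May 5, 2037: 365 days.
May 5, 2037 → May 5, 2038: 365 days.
May 5, 2038 → May 5, 2039: 365 days.
May 5, 2039 → Jun 5, 2039: 31 days (May has 31).
Jun 5, 2039 → Jul 5, 2039: 30 days (June has 30).
Jul 5, 2039 → Aug 5, 2039: 31 days (July has 31).
Aug 5, 2039 → Sep 5, 2039: 31 days (August has 31).
Sep 5, 2039 → Oct 5, 2039: 30 days (September has 30).
Oct 5, 2039 → Nov 5, 2039: 31 days (October has 31).
Nov 5, 2039 → Dec 5, 2039: 30 days (November has 30).
Dec 5, 2039 → Jan 5, 2040: 31 days (December has 31).
Jan 5, 2040 → Feb 5, 2040: 31 days (January has 31).
Feb 5, 2040 → Mar 5, 2040: 29 days (February has 29).
Mar 5, 2040 → Apr 5, 2040: 31 days (March has 31).
Apr 5, 2040 → May 5, 2040: 30 days (April has 30).
May 5, 2040 → May 6, 2040: 1 days.
Total: 6211 days.

6211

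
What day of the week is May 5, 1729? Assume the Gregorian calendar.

Thursday

Doomsday rule: the anchor day for the 1700s is Sunday. For year 29: 29÷12 = 2 r 5, and 5÷4 = 1, so 2+5+1 = 8.
Sunday + 8 ≡ Monday — that's 1729's doomsday.
In May the doomsday date is May 9.
May 5 is 4 days before May 9; 4 mod 7 = 4, so Monday − 4 = Thursday.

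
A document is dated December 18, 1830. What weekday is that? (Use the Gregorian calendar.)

Saturday

Doomsday rule: the anchor day for the 1800s is Friday. For year 30: 30÷12 = 2 r 6, and 6÷4 = 1, so 2+6+1 = 9.
Friday + 9 ≡ Sunday — that's 1830's doomsday.
In December the doomsday date is Dec 12.
Dec 18 is 6 days after Dec 12; 6 mod 7 = 6, so Sunday + 6 = Saturday.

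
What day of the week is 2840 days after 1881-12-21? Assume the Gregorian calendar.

Monday

First find the weekday of Dec 21, 1881. Doomsday rule: the anchor day for the 1800s is Friday. For year 81: 81÷12 = 6 r 9, and 9÷4 = 2, so 6+9+2 = 17.
Friday + 17 ≡ Monday — that's 1881's doomsday.
In December the doomsday date is Dec 12.
Dec 21 is 9 days after Dec 12; 9 mod 7 = 2, so Monday + 2 = Wednesday.
2840 mod 7 = 5, so 2840 days after a Wednesday is Wednesday + 5 = Monday.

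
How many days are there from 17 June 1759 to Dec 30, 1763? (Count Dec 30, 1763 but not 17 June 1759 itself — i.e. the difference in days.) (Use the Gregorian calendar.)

1657

Jun 17, 1759 → Jun 17, 1760: 366 days (Feb 29, 1760 is in that span).
Jun 17, 1760 → Jun 17, 1761: 365 days.
Jun 17, 1761 → Jun 17, 1762: 365 days.
Jun 17, 1762 → Jun 17, 1763: 365 days.
Jun 17, 1763 → Jul 17, 1763: 30 days (June has 30).
Jul 17, 1763 → Aug 17, 1763: 31 days (July has 31).
Aug 17, 1763 → Sep 17, 1763: 31 days (August has 31).
Sep 17, 1763 → Oct 17, 1763: 30 days (September has 30).
Oct 17, 1763 → Nov 17, 1763: 31 days (October has 31).
Nov 17, 1763 → Dec 17, 1763: 30 days (November has 30).
Dec 17, 1763 → Dec 30, 1763: 13 days.
Total: 1657 days.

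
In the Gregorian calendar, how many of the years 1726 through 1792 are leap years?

17

Multiples of 4 in [1726,1792]: 17.
Of those, multiples of 100: 0 (not leap unless ÷400).
Multiples of 400: 0.
Leap years = 17 − 0 + 0 = 17.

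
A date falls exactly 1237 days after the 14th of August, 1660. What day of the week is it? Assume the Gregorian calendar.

First find the weekday of Aug 14, 1660. Doomsday rule: the anchor day for the 1600s is Tuesday. For year 60: 60÷12 = 5 r 0, and 0÷4 = 0, so 5+0+0 = 5.
Tuesday + 5 ≡ Sunday — that's 1660's doomsday.
In August the doomsday date is Aug 8.
Aug 14 is 6 days after Aug 8; 6 mod 7 = 6, so Sunday + 6 = Saturday.
1237 mod 7 = 5, so 1237 days after a Saturday is Saturday + 5 = Thursday.

Thursday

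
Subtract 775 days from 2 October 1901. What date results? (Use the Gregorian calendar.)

−365 (one year) → Oct 2, 1900 (410 left).
−365 (one year) → Oct 2, 1899 (45 left).
−2 → Sep 30, 1899 (end of Sep, 30 days; 43 left).
−30 → Aug 31, 1899 (end of Aug, 31 days; 13 left).
−13 → Aug 18, 1899.

August 18, 1899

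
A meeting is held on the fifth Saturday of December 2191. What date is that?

December 31, 2191

December 1, 2191 is a Thursday.
The first Saturday is therefore December 3 (2 days later).
The fifth Saturday is 3 + 4×7 = December 31.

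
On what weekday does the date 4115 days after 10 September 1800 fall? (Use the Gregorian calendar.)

First find the weekday of Sep 10, 1800. Doomsday rule: the anchor day for the 1800s is Friday. For year 00: 0÷12 = 0 r 0, and 0÷4 = 0, so 0+0+0 = 0.
Friday + 0 ≡ Friday — that's 1800's doomsday.
In September the doomsday date is Sep 5.
Sep 10 is 5 days after Sep 5; 5 mod 7 = 5, so Friday + 5 = Wednesday.
4115 mod 7 = 6, so 4115 days after a Wednesday is Wednesday + 6 = Tuesday.

Tuesday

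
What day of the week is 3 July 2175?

Monday

Doomsday rule: the anchor day for the 2100s is Sunday. For year 75: 75÷12 = 6 r 3, and 3÷4 = 0, so 6+3+0 = 9.
Sunday + 9 ≡ Tuesday — that's 2175's doomsday.
In July the doomsday date is Jul 11.
Jul 3 is 8 days before Jul 11; 8 mod 7 = 1, so Tuesday − 1 = Monday.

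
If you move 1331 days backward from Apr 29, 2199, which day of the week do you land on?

First find the weekday of Apr 29, 2199. Doomsday rule: the anchor day for the 2100s is Sunday. For year 99: 99÷12 = 8 r 3, and 3÷4 = 0, so 8+3+0 = 11.
Sunday + 11 ≡ Thursday — that's 2199's doomsday.
In April the doomsday date is Apr 4.
Apr 29 is 25 days after Apr 4; 25 mod 7 = 4, so Thursday + 4 = Monday.
1331 mod 7 = 1, so 1331 days before a Monday is Monday − 1 = Sunday.

Sunday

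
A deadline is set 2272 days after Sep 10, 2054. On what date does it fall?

+365 (one year) → Sep 10, 2055 (1907 left).
+366 (one year; includes Feb 29, 2056) → Sep 10, 2056 (1541 left).
+365 (one year) → Sep 10, 2057 (1176 left).
+365 (one year) → Sep 10, 2058 (811 left).
+365 (one year) → Sep 10, 2059 (446 left).
+366 (one year; includes Feb 29, 2060) → Sep 10, 2060 (80 left).
Sep has 30 days: +21 → Oct 1, 2060 (59 left).
Oct has 31 days: +31 → Nov 1, 2060 (28 left).
+28 → Nov 29, 2060.

November 29, 2060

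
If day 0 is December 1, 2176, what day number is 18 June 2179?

Dec 1, 2176 → Dec 1, 2177: 365 days.
Dec 1, 2177 → Dec 1, 2178: 365 days.
Dec 1, 2178 → Jan 1, 2179: 31 days (December has 31).
Jan 1, 2179 → Feb 1, 2179: 31 days (January has 31).
Feb 1, 2179 → Mar 1, 2179: 28 days (February has 28).
Mar 1, 2179 → Apr 1, 2179: 31 days (March has 31).
Apr 1, 2179 → May 1, 2179: 30 days (April has 30).
May 1, 2179 → Jun 1, 2179: 31 days (May has 31).
Jun 1, 2179 → Jun 18, 2179: 17 days.
Total: 929 days.

929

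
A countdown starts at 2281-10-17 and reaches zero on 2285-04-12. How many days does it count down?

Oct 17, 2281 → Oct 17, 2282: 365 days.
Oct 17, 2282 → Oct 17, 2283: 365 days.
Oct 17, 2283 → Oct 17, 2284: 366 days (Feb 29, 2284 is in that span).
Oct 17, 2284 → Nov 17, 2284: 31 days (October has 31).
Nov 17, 2284 → Dec 17, 2284: 30 days (November has 30).
Dec 17, 2284 → Jan 17, 2285: 31 days (December has 31).
Jan 17, 2285 → Feb 17, 2285: 31 days (January has 31).
Feb 17, 2285 → Mar 17, 2285: 28 days (February has 28).
Mar 17, 2285 → Apr 12, 2285: 26 days.
Total: 1273 days.

1273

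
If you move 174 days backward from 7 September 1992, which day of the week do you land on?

Tuesday

Sep 7, 1992 is a Monday.
174 mod 7 = 6, so 174 days before a Monday is Monday − 6 = Tuesday.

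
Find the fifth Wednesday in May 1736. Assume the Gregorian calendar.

May 1, 1736 is a Tuesday.
The first Wednesday is therefore May 2 (1 days later).
The fifth Wednesday is 2 + 4×7 = May 30.

May 30, 1736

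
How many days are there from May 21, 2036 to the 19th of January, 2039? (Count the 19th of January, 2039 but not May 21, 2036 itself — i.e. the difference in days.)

May 21, 2036 → May 21, 2037: 365 days.
May 21, 2037 → May 21, 2038: 365 days.
May 21, 2038 → Jun 21, 2038: 31 days (May has 31).
Jun 21, 2038 → Jul 21, 2038: 30 days (June has 30).
Jul 21, 2038 → Aug 21, 2038: 31 days (July has 31).
Aug 21, 2038 → Sep 21, 2038: 31 days (August has 31).
Sep 21, 2038 → Oct 21, 2038: 30 days (September has 30).
Oct 21, 2038 → Nov 21, 2038: 31 days (October has 31).
Nov 21, 2038 → Dec 21, 2038: 30 days (November has 30).
Dec 21, 2038 → Jan 19, 2039: 29 days.
Total: 973 days.

973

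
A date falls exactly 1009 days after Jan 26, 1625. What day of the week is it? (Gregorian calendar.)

Monday

Jan 26, 1625 is a Sunday.
1009 mod 7 = 1, so 1009 days after a Sunday is Sunday + 1 = Monday.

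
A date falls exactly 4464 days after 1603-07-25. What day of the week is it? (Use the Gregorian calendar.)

Wednesday

Jul 25, 1603 is a Friday.
4464 mod 7 = 5, so 4464 days after a Friday is Friday + 5 = Wednesday.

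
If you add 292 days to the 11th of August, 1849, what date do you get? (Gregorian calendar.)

May 30, 1850

Aug has 31 days: +21 → Sep 1, 1849 (271 left).
Sep has 30 days: +30 → Oct 1, 1849 (241 left).
Oct has 31 days: +31 → Nov 1, 1849 (210 left).
Nov has 30 days: +30 → Dec 1, 1849 (180 left).
Dec has 31 days: +31 → Jan 1, 1850 (149 left).
Jan has 31 days: +31 → Feb 1, 1850 (118 left).
Feb has 28 days: +28 → Mar 1, 1850 (90 left).
Mar has 31 days: +31 → Apr 1, 1850 (59 left).
Apr has 30 days: +30 → May 1, 1850 (29 left).
+29 → May 30, 1850.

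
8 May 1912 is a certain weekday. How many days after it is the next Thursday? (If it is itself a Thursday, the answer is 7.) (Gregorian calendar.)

1

May 8, 1912 is a Wednesday.
From Wednesday to the next Thursday is 1 day.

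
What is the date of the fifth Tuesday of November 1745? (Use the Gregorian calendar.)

November 1, 1745 is a Monday.
The first Tuesday is therefore November 2 (1 days later).
The fifth Tuesday is 2 + 4×7 = November 30.

November 30, 1745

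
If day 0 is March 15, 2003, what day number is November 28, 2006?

1354

Mar 15, 2003 → Mar 15, 2004: 366 days (Feb 29, 2004 is in that span).
Mar 15, 2004 → Mar 15, 2005: 365 days.
Mar 15, 2005 → Mar 15, 2006: 365 days.
Mar 15, 2006 → Apr 15, 2006: 31 days (March has 31).
Apr 15, 2006 → May 15, 2006: 30 days (April has 30).
May 15, 2006 → Jun 15, 2006: 31 days (May has 31).
Jun 15, 2006 → Jul 15, 2006: 30 days (June has 30).
Jul 15, 2006 → Aug 15, 2006: 31 days (July has 31).
Aug 15, 2006 → Sep 15, 2006: 31 days (August has 31).
Sep 15, 2006 → Oct 15, 2006: 30 days (September has 30).
Oct 15, 2006 → Nov 15, 2006: 31 days (October has 31).
Nov 15, 2006 → Nov 28, 2006: 13 days.
Total: 1354 days.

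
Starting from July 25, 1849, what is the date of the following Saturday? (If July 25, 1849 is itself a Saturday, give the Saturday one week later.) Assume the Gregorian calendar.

Jul 25, 1849 is a Wednesday.
From Wednesday to the next Saturday is 3 days.
Jul 25, 1849 + 3 = Jul 28, 1849.

July 28, 1849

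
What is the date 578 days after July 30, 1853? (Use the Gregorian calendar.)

+365 (one year) → Jul 30, 1854 (213 left).
Jul has 31 days: +2 → Aug 1, 1854 (211 left).
Aug has 31 days: +31 → Sep 1, 1854 (180 left).
Sep has 30 days: +30 → Oct 1, 1854 (150 left).
Oct has 31 days: +31 → Nov 1, 1854 (119 left).
Nov has 30 days: +30 → Dec 1, 1854 (89 left).
Dec has 31 days: +31 → Jan 1, 1855 (58 left).
Jan has 31 days: +31 → Feb 1, 1855 (27 left).
+27 → Feb 28, 1855.

February 28, 1855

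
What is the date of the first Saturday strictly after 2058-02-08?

February 9, 2058

Feb 8, 2058 is a Friday.
From Friday to the next Saturday is 1 day.
Feb 8, 2058 + 1 = Feb 9, 2058.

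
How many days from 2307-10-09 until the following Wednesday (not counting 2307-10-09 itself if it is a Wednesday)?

7

Oct 9, 2307 is a Wednesday.
From Wednesday to the next Wednesday is 7 days.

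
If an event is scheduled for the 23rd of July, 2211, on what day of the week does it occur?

Tuesday

Doomsday rule: the anchor day for the 2200s is Friday. For year 11: 11÷12 = 0 r 11, and 11÷4 = 2, so 0+11+2 = 13.
Friday + 13 ≡ Thursday — that's 2211's doomsday.
In July the doomsday date is Jul 11.
Jul 23 is 12 days after Jul 11; 12 mod 7 = 5, so Thursday + 5 = Tuesday.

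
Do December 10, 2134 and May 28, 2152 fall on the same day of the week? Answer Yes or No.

From Dec 10, 2134 to May 28, 2152 is 6379 days.
6379 mod 7 = 2, so they are different weekdays.
(Dec 10, 2134 is a Friday; May 28, 2152 is a Sunday.)

No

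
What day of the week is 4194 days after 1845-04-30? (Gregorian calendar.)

Apr 30, 1845 is a Wednesday.
4194 mod 7 = 1, so 4194 days after a Wednesday is Wednesday + 1 = Thursday.

Thursday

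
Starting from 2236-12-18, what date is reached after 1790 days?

+365 (one year) → Dec 18, 2237 (1425 left).
+365 (one year) → Dec 18, 2238 (1060 left).
+365 (one year) → Dec 18, 2239 (695 left).
+366 (one year; includes Feb 29, 2240) → Dec 18, 2240 (329 left).
Dec has 31 days: +14 → Jan 1, 2241 (315 left).
Jan has 31 days: +31 → Feb 1, 2241 (284 left).
Feb has 28 days: +28 → Mar 1, 2241 (256 left).
Mar has 31 days: +31 → Apr 1, 2241 (225 left).
Apr has 30 days: +30 → May 1, 2241 (195 left).
May has 31 days: +31 → Jun 1, 2241 (164 left).
Jun has 30 days: +30 → Jul 1, 2241 (134 left).
Jul has 31 days: +31 → Aug 1, 2241 (103 left).
Aug has 31 days: +31 → Sep 1, 2241 (72 left).
Sep has 30 days: +30 → Oct 1, 2241 (42 left).
Oct has 31 days: +31 → Nov 1, 2241 (11 left).
+11 → Nov 12, 2241.

November 12, 2241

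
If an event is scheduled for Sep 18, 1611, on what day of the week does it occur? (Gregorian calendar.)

Doomsday rule: the anchor day for the 1600s is Tuesday. For year 11: 11÷12 = 0 r 11, and 11÷4 = 2, so 0+11+2 = 13.
Tuesday + 13 ≡ Monday — that's 1611's doomsday.
In September the doomsday date is Sep 5.
Sep 18 is 13 days after Sep 5; 13 mod 7 = 6, so Monday + 6 = Sunday.

Sunday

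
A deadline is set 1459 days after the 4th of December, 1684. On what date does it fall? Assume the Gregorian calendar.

December 2, 1688

+365 (one year) → Dec 4, 1685 (1094 left).
+365 (one year) → Dec 4, 1686 (729 left).
+365 (one year) → Dec 4, 1687 (364 left).
Dec has 31 days: +28 → Jan 1, 1688 (336 left).
Jan has 31 days: +31 → Feb 1, 1688 (305 left).
Feb has 29 days: +29 → Mar 1, 1688 (276 left).
Mar has 31 days: +31 → Apr 1, 1688 (245 left).
Apr has 30 days: +30 → May 1, 1688 (215 left).
May has 31 days: +31 → Jun 1, 1688 (184 left).
Jun has 30 days: +30 → Jul 1, 1688 (154 left).
Jul has 31 days: +31 → Aug 1, 1688 (123 left).
Aug has 31 days: +31 → Sep 1, 1688 (92 left).
Sep has 30 days: +30 → Oct 1, 1688 (62 left).
Oct has 31 days: +31 → Nov 1, 1688 (31 left).
Nov has 30 days: +30 → Dec 1, 1688 (1 left).
+1 → Dec 2, 1688.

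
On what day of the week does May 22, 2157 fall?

Sunday

January 1, 2157 is a Saturday.
Jan 1, 2157 → Feb 1, 2157: 31 days (January has 31).
Feb 1, 2157 → Mar 1, 2157: 28 days (February has 28).
Mar 1, 2157 → Apr 1, 2157: 31 days (March has 31).
Apr 1, 2157 → May 1, 2157: 30 days (April has 30).
May 1, 2157 → May 22, 2157: 21 days.
Total: 141 days.
141 mod 7 = 1, so Saturday + 1 = Sunday.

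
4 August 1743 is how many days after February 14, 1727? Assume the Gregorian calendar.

6015

Feb 14, 1727 → Feb 14, 1728: 365 days.
Feb 14, 1728 → Feb 14, 1729: 366 days (Feb 29, 1728 is in that span).
Feb 14, 1729 → Feb 14, 1730: 365 days.
Feb 14, 1730 → Feb 14, 1731: 365 days.
Feb 14, 1731 → Feb 14, 1732: 365 days.
Feb 14, 1732 → Feb 14, 1733: 366 days (Feb 29, 1732 is in that span).
Feb 14, 1733 → Feb 14, 1734: 365 days.
Feb 14, 1734 → Feb 14, 1735: 365 days.
Feb 14, 1735 → Feb 14, 1736: 365 days.
Feb 14, 1736 → Feb 14, 1737: 366 days (Feb 29, 1736 is in that span).
Feb 14, 1737 → Feb 14, 1738: 365 days.
Feb 14, 1738 → Feb 14, 1739: 365 days.
Feb 14, 1739 → Feb 14, 1740: 365 days.
Feb 14, 1740 → Feb 14, 1741: 366 days (Feb 29, 1740 is in that span).
Feb 14, 1741 → Feb 14, 1742: 365 days.
Feb 14, 1742 → Feb 14, 1743: 365 days.
Feb 14, 1743 → Mar 14, 1743: 28 days (February has 28).
Mar 14, 1743 → Apr 14, 1743: 31 days (March has 31).
Apr 14, 1743 → May 14, 1743: 30 days (April has 30).
May 14, 1743 → Jun 14, 1743: 31 days (May has 31).
Jun 14, 1743 → Jul 14, 1743: 30 days (June has 30).
Jul 14, 1743 → Aug 4, 1743: 21 days.
Total: 6015 days.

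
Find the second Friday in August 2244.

August 1, 2244 is a Thursday.
The first Friday is therefore August 2 (1 days later).
The second Friday is 2 + 1×7 = August 9.

August 9, 2244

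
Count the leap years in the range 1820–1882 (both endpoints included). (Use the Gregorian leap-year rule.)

Multiples of 4 in [1820,1882]: 16.
Of those, multiples of 100: 0 (not leap unless ÷400).
Multiples of 400: 0.
Leap years = 16 − 0 + 0 = 16.

16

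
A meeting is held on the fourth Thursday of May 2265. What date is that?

May 1, 2265 is a Monday.
The first Thursday is therefore May 4 (3 days later).
The fourth Thursday is 4 + 3×7 = May 25.

May 25, 2265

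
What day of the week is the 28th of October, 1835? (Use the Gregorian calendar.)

Wednesday

Doomsday rule: the anchor day for the 1800s is Friday. For year 35: 35÷12 = 2 r 11, and 11÷4 = 2, so 2+11+2 = 15.
Friday + 15 ≡ Saturday — that's 1835's doomsday.
In October the doomsday date is Oct 10.
Oct 28 is 18 days after Oct 10; 18 mod 7 = 4, so Saturday + 4 = Wednesday.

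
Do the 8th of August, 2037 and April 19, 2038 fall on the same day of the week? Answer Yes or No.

From Aug 8, 2037 to Apr 19, 2038 is 254 days.
254 mod 7 = 2, so they are different weekdays.
(Aug 8, 2037 is a Saturday; Apr 19, 2038 is a Monday.)

No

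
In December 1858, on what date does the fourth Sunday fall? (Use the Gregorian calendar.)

December 26, 1858

December 1, 1858 is a Wednesday.
The first Sunday is therefore December 5 (4 days later).
The fourth Sunday is 5 + 3×7 = December 26.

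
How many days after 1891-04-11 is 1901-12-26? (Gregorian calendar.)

3911

Apr 11, 1891 → Apr 11, 1892: 366 days (Feb 29, 1892 is in that span).
Apr 11, 1892 → Apr 11, 1893: 365 days.
Apr 11, 1893 → Apr 11, 1894: 365 days.
Apr 11, 1894 → Apr 11, 1895: 365 days.
Apr 11, 1895 → Apr 11, 1896: 366 days (Feb 29, 1896 is in that span).
Apr 11, 1896 → Apr 11, 1897: 365 days.
Apr 11, 1897 → Apr 11, 1898: 365 days.
Apr 11, 1898 → Apr 11, 1899: 365 days.
Apr 11, 1899 → Apr 11, 1900: 365 days.
Apr 11, 1900 → Apr 11, 1901: 365 days.
Apr 11, 1901 → May 11, 1901: 30 days (April has 30).
May 11, 1901 → Jun 11, 1901: 31 days (May has 31).
Jun 11, 1901 → Jul 11, 1901: 30 days (June has 30).
Jul 11, 1901 → Aug 11, 1901: 31 days (July has 31).
Aug 11, 1901 → Sep 11, 1901: 31 days (August has 31).
Sep 11, 1901 → Oct 11, 1901: 30 days (September has 30).
Oct 11, 1901 → Nov 11, 1901: 31 days (October has 31).
Nov 11, 1901 → Dec 11, 1901: 30 days (November has 30).
Dec 11, 1901 → Dec 26, 1901: 15 days.
Total: 3911 days.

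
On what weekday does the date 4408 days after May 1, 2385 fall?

First find the weekday of May 1, 2385. Doomsday rule: the anchor day for the 2300s is Wednesday. For year 85: 85÷12 = 7 r 1, and 1÷4 = 0, so 7+1+0 = 8.
Wednesday + 8 ≡ Thursday — that's 2385's doomsday.
In May the doomsday date is May 9.
May 1 is 8 days before May 9; 8 mod 7 = 1, so Thursday − 1 = Wednesday.
4408 mod 7 = 5, so 4408 days after a Wednesday is Wednesday + 5 = Monday.

Monday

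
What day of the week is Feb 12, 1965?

Friday

Doomsday rule: the anchor day for the 1900s is Wednesday. For year 65: 65÷12 = 5 r 5, and 5÷4 = 1, so 5+5+1 = 11.
Wednesday + 11 ≡ Sunday — that's 1965's doomsday.
In February the doomsday date is Feb 28 (1965 is not a leap year).
Feb 12 is 16 days before Feb 28; 16 mod 7 = 2, so Sunday − 2 = Friday.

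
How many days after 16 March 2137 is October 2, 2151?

5313

Mar 16, 2137 → Mar 16, 2138: 365 days.
Mar 16, 2138 → Mar 16, 2139: 365 days.
Mar 16, 2139 → Mar 16, 2140: 366 days (Feb 29, 2140 is in that span).
Mar 16, 2140 → Mar 16, 2141: 365 days.
Mar 16, 2141 → Mar 16, 2142: 365 days.
Mar 16, 2142 → Mar 16, 2143: 365 days.
Mar 16, 2143 → Mar 16, 2144: 366 days (Feb 29, 2144 is in that span).
Mar 16, 2144 → Mar 16, 2145: 365 days.
Mar 16, 2145 → Mar 16, 2146: 365 days.
Mar 16, 2146 → Mar 16, 2147: 365 days.
Mar 16, 2147 → Mar 16, 2148: 366 days (Feb 29, 2148 is in that span).
Mar 16, 2148 → Mar 16, 2149: 365 days.
Mar 16, 2149 → Mar 16, 2150: 365 days.
Mar 16, 2150 → Mar 16, 2151: 365 days.
Mar 16, 2151 → Apr 16, 2151: 31 days (March has 31).
Apr 16, 2151 → May 16, 2151: 30 days (April has 30).
May 16, 2151 → Jun 16, 2151: 31 days (May has 31).
Jun 16, 2151 → Jul 16, 2151: 30 days (June has 30).
Jul 16, 2151 → Aug 16, 2151: 31 days (July has 31).
Aug 16, 2151 → Sep 16, 2151: 31 days (August has 31).
Sep 16, 2151 → Oct 2, 2151: 16 days.
Total: 5313 days.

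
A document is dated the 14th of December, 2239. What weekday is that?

Doomsday rule: the anchor day for the 2200s is Friday. For year 39: 39÷12 = 3 r 3, and 3÷4 = 0, so 3+3+0 = 6.
Friday + 6 ≡ Thursday — that's 2239's doomsday.
In December the doomsday date is Dec 12.
Dec 14 is 2 days after Dec 12; 2 mod 7 = 2, so Thursday + 2 = Saturday.

Saturday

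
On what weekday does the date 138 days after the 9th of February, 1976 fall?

First find the weekday of Feb 9, 1976. Doomsday rule: the anchor day for the 1900s is Wednesday. For year 76: 76÷12 = 6 r 4, and 4÷4 = 1, so 6+4+1 = 11.
Wednesday + 11 ≡ Sunday — that's 1976's doomsday.
In February the doomsday date is Feb 29 (1976 is a leap year (divisible by 4)).
Feb 9 is 20 days before Feb 29; 20 mod 7 = 6, so Sunday − 6 = Monday.
138 mod 7 = 5, so 138 days after a Monday is Monday + 5 = Saturday.

Saturday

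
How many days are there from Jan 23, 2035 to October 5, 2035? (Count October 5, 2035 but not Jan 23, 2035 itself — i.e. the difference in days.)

Jan 23, 2035 → Feb 23, 2035: 31 days (January has 31).
Feb 23, 2035 → Mar 23, 2035: 28 days (February has 28).
Mar 23, 2035 → Apr 23, 2035: 31 days (March has 31).
Apr 23, 2035 → May 23, 2035: 30 days (April has 30).
May 23, 2035 → Jun 23, 2035: 31 days (May has 31).
Jun 23, 2035 → Jul 23, 2035: 30 days (June has 30).
Jul 23, 2035 → Aug 23, 2035: 31 days (July has 31).
Aug 23, 2035 → Sep 23, 2035: 31 days (August has 31).
Sep 23, 2035 → Oct 5, 2035: 12 days.
Total: 255 days.

255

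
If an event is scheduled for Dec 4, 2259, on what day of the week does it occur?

Sunday

Doomsday rule: the anchor day for the 2200s is Friday. For year 59: 59÷12 = 4 r 11, and 11÷4 = 2, so 4+11+2 = 17.
Friday + 17 ≡ Monday — that's 2259's doomsday.
In December the doomsday date is Dec 12.
Dec 4 is 8 days before Dec 12; 8 mod 7 = 1, so Monday − 1 = Sunday.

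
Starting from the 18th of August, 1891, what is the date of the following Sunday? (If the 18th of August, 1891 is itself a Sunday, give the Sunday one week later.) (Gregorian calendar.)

August 23, 1891

Aug 18, 1891 is a Tuesday.
From Tuesday to the next Sunday is 5 days.
Aug 18, 1891 + 5 = Aug 23, 1891.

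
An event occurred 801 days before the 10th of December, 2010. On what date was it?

September 30, 2008

−365 (one year) → Dec 10, 2009 (436 left).
−365 (one year) → Dec 10, 2008 (71 left).
−10 → Nov 30, 2008 (end of Nov, 30 days; 61 left).
−30 → Oct 31, 2008 (end of Oct, 31 days; 31 left).
−31 → Sep 30, 2008 (end of Sep, 30 days; 0 left).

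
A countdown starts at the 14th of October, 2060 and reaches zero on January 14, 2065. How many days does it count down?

Oct 14, 2060 → Oct 14, 2061: 365 days.
Oct 14, 2061 → Oct 14, 2062: 365 days.
Oct 14, 2062 → Oct 14, 2063: 365 days.
Oct 14, 2063 → Oct 14, 2064: 366 days (Feb 29, 2064 is in that span).
Oct 14, 2064 → Nov 14, 2064: 31 days (October has 31).
Nov 14, 2064 → Dec 14, 2064: 30 days (November has 30).
Dec 14, 2064 → Jan 14, 2065: 31 days.
Total: 1553 days.

1553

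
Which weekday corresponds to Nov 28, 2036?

Friday

January 1, 2036 is a Tuesday.
Jan 1, 2036 → Feb 1, 2036: 31 days (January has 31).
Feb 1, 2036 → Mar 1, 2036: 29 days (February has 29).
Mar 1, 2036 → Apr 1, 2036: 31 days (March has 31).
Apr 1, 2036 → May 1, 2036: 30 days (April has 30).
May 1, 2036 → Jun 1, 2036: 31 days (May has 31).
Jun 1, 2036 → Jul 1, 2036: 30 days (June has 30).
Jul 1, 2036 → Aug 1, 2036: 31 days (July has 31).
Aug 1, 2036 → Sep 1, 2036: 31 days (August has 31).
Sep 1, 2036 → Oct 1, 2036: 30 days (September has 30).
Oct 1, 2036 → Nov 1, 2036: 31 days (October has 31).
Nov 1, 2036 → Nov 28, 2036: 27 days.
Total: 332 days.
332 mod 7 = 3, so Tuesday + 3 = Friday.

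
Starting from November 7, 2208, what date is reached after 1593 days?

+365 (one year) → Nov 7, 2209 (1228 left).
+365 (one year) → Nov 7, 2210 (863 left).
+365 (one year) → Nov 7, 2211 (498 left).
+366 (one year; includes Feb 29, 2212) → Nov 7, 2212 (132 left).
Nov has 30 days: +24 → Dec 1, 2212 (108 left).
Dec has 31 days: +31 → Jan 1, 2213 (77 left).
Jan has 31 days: +31 → Feb 1, 2213 (46 left).
Feb has 28 days: +28 → Mar 1, 2213 (18 left).
+18 → Mar 19, 2213.

March 19, 2213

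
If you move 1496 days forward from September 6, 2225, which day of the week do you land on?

Sep 6, 2225 is a Tuesday.
1496 mod 7 = 5, so 1496 days after a Tuesday is Tuesday + 5 = Sunday.

Sunday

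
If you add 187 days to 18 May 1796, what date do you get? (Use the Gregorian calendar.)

November 21, 1796

May has 31 days: +14 → Jun 1, 1796 (173 left).
Jun has 30 days: +30 → Jul 1, 1796 (143 left).
Jul has 31 days: +31 → Aug 1, 1796 (112 left).
Aug has 31 days: +31 → Sep 1, 1796 (81 left).
Sep has 30 days: +30 → Oct 1, 1796 (51 left).
Oct has 31 days: +31 → Nov 1, 1796 (20 left).
+20 → Nov 21, 1796.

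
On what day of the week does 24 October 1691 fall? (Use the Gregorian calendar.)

Wednesday

Doomsday rule: the anchor day for the 1600s is Tuesday. For year 91: 91÷12 = 7 r 7, and 7÷4 = 1, so 7+7+1 = 15.
Tuesday + 15 ≡ Wednesday — that's 1691's doomsday.
In October the doomsday date is Oct 10.
Oct 24 is 14 days after Oct 10; 14 mod 7 = 0, so Wednesday + 0 = Wednesday.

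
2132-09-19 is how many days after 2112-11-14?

Nov 14, 2112 → Nov 14, 2113: 365 days.
Nov 14, 2113 → Nov 14, 2114: 365 days.
Nov 14, 2114 → Nov 14, 2115: 365 days.
Nov 14, 2115 → Nov 14, 2116: 366 days (Feb 29, 2116 is in that span).
Nov 14, 2116 → Nov 14, 2117: 365 days.
Nov 14, 2117 → Nov 14, 2118: 365 days.
Nov 14, 2118 → Nov 14, 2119: 365 days.
Nov 14, 2119 → Nov 14, 2120: 366 days (Feb 29, 2120 is in that span).
Nov 14, 2120 → Nov 14, 2121: 365 days.
Nov 14, 2121 → Nov 14, 2122: 365 days.
Nov 14, 2122 → Nov 14, 2123: 365 days.
Nov 14, 2123 → Nov 14, 2124: 366 days (Feb 29, 2124 is in that span).
Nov 14, 2124 → Nov 14, 2125: 365 days.
Nov 14, 2125 → Nov 14, 2126: 365 days.
Nov 14, 2126 → Nov 14, 2127: 365 days.
Nov 14, 2127 → Nov 14, 2128: 366 days (Feb 29, 2128 is in that span).
Nov 14, 2128 → Nov 14, 2129: 365 days.
Nov 14, 2129 → Nov 14, 2130: 365 days.
Nov 14, 2130 → Nov 14, 2131: 365 days.
Nov 14, 2131 → Dec 14, 2131: 30 days (November has 30).
Dec 14, 2131 → Jan 14, 2132: 31 days (December has 31).
Jan 14, 2132 → Feb 14, 2132: 31 days (January has 31).
Feb 14, 2132 → Mar 14, 2132: 29 days (February has 29).
Mar 14, 2132 → Apr 14, 2132: 31 days (March has 31).
Apr 14, 2132 → May 14, 2132: 30 days (April has 30).
May 14, 2132 → Jun 14, 2132: 31 days (May has 31).
Jun 14, 2132 → Jul 14, 2132: 30 days (June has 30).
Jul 14, 2132 → Aug 14, 2132: 31 days (July has 31).
Aug 14, 2132 → Sep 14, 2132: 31 days (August has 31).
Sep 14, 2132 → Sep 19, 2132: 5 days.
Total: 7249 days.

7249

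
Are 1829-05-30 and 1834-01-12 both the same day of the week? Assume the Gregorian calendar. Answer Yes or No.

From May 30, 1829 to Jan 12, 1834 is 1688 days.
1688 mod 7 = 1, so they are different weekdays.
(May 30, 1829 is a Saturday; Jan 12, 1834 is a Sunday.)

No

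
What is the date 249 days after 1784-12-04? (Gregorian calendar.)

August 10, 1785

Dec has 31 days: +28 → Jan 1, 1785 (221 left).
Jan has 31 days: +31 → Feb 1, 1785 (190 left).
Feb has 28 days: +28 → Mar 1, 1785 (162 left).
Mar has 31 days: +31 → Apr 1, 1785 (131 left).
Apr has 30 days: +30 → May 1, 1785 (101 left).
May has 31 days: +31 → Jun 1, 1785 (70 left).
Jun has 30 days: +30 → Jul 1, 1785 (40 left).
Jul has 31 days: +31 → Aug 1, 1785 (9 left).
+9 → Aug 10, 1785.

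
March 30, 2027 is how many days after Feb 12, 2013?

Feb 12, 2013 → Feb 12, 2014: 365 days.
Feb 12, 2014 → Feb 12, 2015: 365 days.
Feb 12, 2015 → Feb 12, 2016: 365 days.
Feb 12, 2016 → Feb 12, 2017: 366 days (Feb 29, 2016 is in that span).
Feb 12, 2017 → Feb 12, 2018: 365 days.
Feb 12, 2018 → Feb 12, 2019: 365 days.
Feb 12, 2019 → Feb 12, 2020: 365 days.
Feb 12, 2020 → Feb 12, 2021: 366 days (Feb 29, 2020 is in that span).
Feb 12, 2021 → Feb 12, 2022: 365 days.
Feb 12, 2022 → Feb 12, 2023: 365 days.
Feb 12, 2023 → Feb 12, 2024: 365 days.
Feb 12, 2024 → Feb 12, 2025: 366 days (Feb 29, 2024 is in that span).
Feb 12, 2025 → Feb 12, 2026: 365 days.
Feb 12, 2026 → Feb 12, 2027: 365 days.
Feb 12, 2027 → Mar 12, 2027: 28 days (February has 28).
Mar 12, 2027 → Mar 30, 2027: 18 days.
Total: 5159 days.

5159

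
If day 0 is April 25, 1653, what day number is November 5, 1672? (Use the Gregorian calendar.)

Apr 25, 1653 → Apr 25, 1654: 365 days.
Apr 25, 1654 → Apr 25, 1655: 365 days.
Apr 25, 1655 → Apr 25, 1656: 366 days (Feb 29, 1656 is in that span).
Apr 25, 1656 → Apr 25, 1657: 365 days.
Apr 25, 1657 → Apr 25, 1658: 365 days.
Apr 25, 1658 → Apr 25, 1659: 365 days.
Apr 25, 1659 → Apr 25, 1660: 366 days (Feb 29, 1660 is in that span).
Apr 25, 1660 → Apr 25, 1661: 365 days.
Apr 25, 1661 → Apr 25, 1662: 365 days.
Apr 25, 1662 → Apr 25, 1663: 365 days.
Apr 25, 1663 → Apr 25, 1664: 366 days (Feb 29, 1664 is in that span).
Apr 25, 1664 → Apr 25, 1665: 365 days.
Apr 25, 1665 → Apr 25, 1666: 365 days.
Apr 25, 1666 → Apr 25, 1667: 365 days.
Apr 25, 1667 → Apr 25, 1668: 366 days (Feb 29, 1668 is in that span).
Apr 25, 1668 → Apr 25, 1669: 365 days.
Apr 25, 1669 → Apr 25, 1670: 365 days.
Apr 25, 1670 → Apr 25, 1671: 365 days.
Apr 25, 1671 → Apr 25, 1672: 366 days (Feb 29, 1672 is in that span).
Apr 25, 1672 → May 25, 1672: 30 days (April has 30).
May 25, 1672 → Jun 25, 1672: 31 days (May has 31).
Jun 25, 1672 → Jul 25, 1672: 30 days (June has 30).
Jul 25, 1672 → Aug 25, 1672: 31 days (July has 31).
Aug 25, 1672 → Sep 25, 1672: 31 days (August has 31).
Sep 25, 1672 → Oct 25, 1672: 30 days (September has 30).
Oct 25, 1672 → Nov 5, 1672: 11 days.
Total: 7134 days.

7134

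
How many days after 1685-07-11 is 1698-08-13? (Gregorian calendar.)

Jul 11, 1685 → Jul 11, 1686: 365 days.
Jul 11, 1686 → Jul 11, 1687: 365 days.
Jul 11, 1687 → Jul 11, 1688: 366 days (Feb 29, 1688 is in that span).
Jul 11, 1688 → Jul 11, 1689: 365 days.
Jul 11, 1689 → Jul 11, 1690: 365 days.
Jul 11, 1690 → Jul 11, 1691: 365 days.
Jul 11, 1691 → Jul 11, 1692: 366 days (Feb 29, 1692 is in that span).
Jul 11, 1692 → Jul 11, 1693: 365 days.
Jul 11, 1693 → Jul 11, 1694: 365 days.
Jul 11, 1694 → Jul 11, 1695: 365 days.
Jul 11, 1695 → Jul 11, 1696: 366 days (Feb 29, 1696 is in that span).
Jul 11, 1696 → Jul 11, 1697: 365 days.
Jul 11, 1697 → Aug 11, 1697: 31 days (July has 31).
Aug 11, 1697 → Sep 11, 1697: 31 days (August has 31).
Sep 11, 1697 → Oct 11, 1697: 30 days (September has 30).
Oct 11, 1697 → Nov 11, 1697: 31 days (October has 31).
Nov 11, 1697 → Dec 11, 1697: 30 days (November has 30).
Dec 11, 1697 → Jan 11, 1698: 31 days (December has 31).
Jan 11, 1698 → Feb 11, 1698: 31 days (January has 31).
Feb 11, 1698 → Mar 11, 1698: 28 days (February has 28).
Mar 11, 1698 → Apr 11, 1698: 31 days (March has 31).
Apr 11, 1698 → May 11, 1698: 30 days (April has 30).
May 11, 1698 → Jun 11, 1698: 31 days (May has 31).
Jun 11, 1698 → Jul 11, 1698: 30 days (June has 30).
Jul 11, 1698 → Aug 11, 1698: 31 days (July has 31).
Aug 11, 1698 → Aug 13, 1698: 2 days.
Total: 4781 days.

4781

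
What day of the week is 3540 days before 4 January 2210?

First find the weekday of Jan 4, 2210. Doomsday rule: the anchor day for the 2200s is Friday. For year 10: 10÷12 = 0 r 10, and 10÷4 = 2, so 0+10+2 = 12.
Friday + 12 ≡ Wednesday — that's 2210's doomsday.
In January the doomsday date is Jan 3 (2210 is not a leap year).
Jan 4 is 1 day after Jan 3; 1 mod 7 = 1, so Wednesday + 1 = Thursday.
3540 mod 7 = 5, so 3540 days before a Thursday is Thursday − 5 = Saturday.

Saturday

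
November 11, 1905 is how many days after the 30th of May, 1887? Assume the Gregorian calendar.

May 30, 1887 → May 30, 1888: 366 days (Feb 29, 1888 is in that span).
May 30, 1888 → May 30, 1889: 365 days.
May 30, 1889 → May 30, 1890: 365 days.
May 30, 1890 → May 30, 1891: 365 days.
May 30, 1891 → May 30, 1892: 366 days (Feb 29, 1892 is in that span).
May 30, 1892 → May 30, 1893: 365 days.
May 30, 1893 → May 30, 1894: 365 days.
May 30, 1894 → May 30, 1895: 365 days.
May 30, 1895 → May 30, 1896: 366 days (Feb 29, 1896 is in that span).
May 30, 1896 → May 30, 1897: 365 days.
May 30, 1897 → May 30, 1898: 365 days.
May 30, 1898 → May 30, 1899: 365 days.
May 30, 1899 → May 30, 1900: 365 days.
May 30, 1900 → May 30, 1901: 365 days.
May 30, 1901 → May 30, 1902: 365 days.
May 30, 1902 → May 30, 1903: 365 days.
May 30, 1903 → May 30, 1904: 366 days (Feb 29, 1904 is in that span).
May 30, 1904 → May 30, 1905: 365 days.
May 30, 1905 → Jun 30, 1905: 31 days (May has 31).
Jun 30, 1905 → Jul 30, 1905: 30 days (June has 30).
Jul 30, 1905 → Aug 30, 1905: 31 days (July has 31).
Aug 30, 1905 → Sep 30, 1905: 31 days (August has 31).
Sep 30, 1905 → Oct 30, 1905: 30 days (September has 30).
Oct 30, 1905 → Nov 11, 1905: 12 days.
Total: 6739 days.

6739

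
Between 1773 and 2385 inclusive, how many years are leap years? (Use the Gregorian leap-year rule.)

148

Multiples of 4 in [1773,2385]: 153.
Of those, multiples of 100: 6 (not leap unless ÷400).
Multiples of 400: 1.
Leap years = 153 − 6 + 1 = 148.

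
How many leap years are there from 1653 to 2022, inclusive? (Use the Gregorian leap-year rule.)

Multiples of 4 in [1653,2022]: 92.
Of those, multiples of 100: 4 (not leap unless ÷400).
Multiples of 400: 1.
Leap years = 92 − 4 + 1 = 89.

89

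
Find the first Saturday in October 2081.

October 4, 2081

October 1, 2081 is a Wednesday.
The first Saturday is therefore October 4 (3 days later).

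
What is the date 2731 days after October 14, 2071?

April 6, 2079

+366 (one year; includes Feb 29, 2072) → Oct 14, 2072 (2365 left).
+365 (one year) → Oct 14, 2073 (2000 left).
+365 (one year) → Oct 14, 2074 (1635 left).
+365 (one year) → Oct 14, 2075 (1270 left).
+366 (one year; includes Feb 29, 2076) → Oct 14, 2076 (904 left).
+365 (one year) → Oct 14, 2077 (539 left).
+365 (one year) → Oct 14, 2078 (174 left).
Oct has 31 days: +18 → Nov 1, 2078 (156 left).
Nov has 30 days: +30 → Dec 1, 2078 (126 left).
Dec has 31 days: +31 → Jan 1, 2079 (95 left).
Jan has 31 days: +31 → Feb 1, 2079 (64 left).
Feb has 28 days: +28 → Mar 1, 2079 (36 left).
Mar has 31 days: +31 → Apr 1, 2079 (5 left).
+5 → Apr 6, 2079.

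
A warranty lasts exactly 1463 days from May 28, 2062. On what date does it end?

+365 (one year) → May 28, 2063 (1098 left).
+366 (one year; includes Feb 29, 2064) → May 28, 2064 (732 left).
+365 (one year) → May 28, 2065 (367 left).
May has 31 days: +4 → Jun 1, 2065 (363 left).
Jun has 30 days: +30 → Jul 1, 2065 (333 left).
Jul has 31 days: +31 → Aug 1, 2065 (302 left).
Aug has 31 days: +31 → Sep 1, 2065 (271 left).
Sep has 30 days: +30 → Oct 1, 2065 (241 left).
Oct has 31 days: +31 → Nov 1, 2065 (210 left).
Nov has 30 days: +30 → Dec 1, 2065 (180 left).
Dec has 31 days: +31 → Jan 1, 2066 (149 left).
Jan has 31 days: +31 → Feb 1, 2066 (118 left).
Feb has 28 days: +28 → Mar 1, 2066 (90 left).
Mar has 31 days: +31 → Apr 1, 2066 (59 left).
Apr has 30 days: +30 → May 1, 2066 (29 left).
+29 → May 30, 2066.

May 30, 2066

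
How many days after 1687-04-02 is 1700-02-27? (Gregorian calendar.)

Apr 2, 1687 → Apr 2, 1688: 366 days (Feb 29, 1688 is in that span).
Apr 2, 1688 → Apr 2, 1689: 365 days.
Apr 2, 1689 → Apr 2, 1690: 365 days.
Apr 2, 1690 → Apr 2, 1691: 365 days.
Apr 2, 1691 → Apr 2, 1692: 366 days (Feb 29, 1692 is in that span).
Apr 2, 1692 → Apr 2, 1693: 365 days.
Apr 2, 1693 → Apr 2, 1694: 365 days.
Apr 2, 1694 → Apr 2, 1695: 365 days.
Apr 2, 1695 → Apr 2, 1696: 366 days (Feb 29, 1696 is in that span).
Apr 2, 1696 → Apr 2, 1697: 365 days.
Apr 2, 1697 → Apr 2, 1698: 365 days.
Apr 2, 1698 → Apr 2, 1699: 365 days.
Apr 2, 1699 → May 2, 1699: 30 days (April has 30).
May 2, 1699 → Jun 2, 1699: 31 days (May has 31).
Jun 2, 1699 → Jul 2, 1699: 30 days (June has 30).
Jul 2, 1699 → Aug 2, 1699: 31 days (July has 31).
Aug 2, 1699 → Sep 2, 1699: 31 days (August has 31).
Sep 2, 1699 → Oct 2, 1699: 30 days (September has 30).
Oct 2, 1699 → Nov 2, 1699: 31 days (October has 31).
Nov 2, 1699 → Dec 2, 1699: 30 days (November has 30).
Dec 2, 1699 → Jan 2, 1700: 31 days (December has 31).
Jan 2, 1700 → Feb 2, 1700: 31 days (January has 31).
Feb 2, 1700 → Feb 27, 1700: 25 days.
Total: 4714 days.

4714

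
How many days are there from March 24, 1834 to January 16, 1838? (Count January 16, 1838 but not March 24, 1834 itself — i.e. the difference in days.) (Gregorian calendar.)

Mar 24, 1834 → Mar 24, 1835: 365 days.
Mar 24, 1835 → Mar 24, 1836: 366 days (Feb 29, 1836 is in that span).
Mar 24, 1836 → Mar 24, 1837: 365 days.
Mar 24, 1837 → Apr 24, 1837: 31 days (March has 31).
Apr 24, 1837 → May 24, 1837: 30 days (April has 30).
May 24, 1837 → Jun 24, 1837: 31 days (May has 31).
Jun 24, 1837 → Jul 24, 1837: 30 days (June has 30).
Jul 24, 1837 → Aug 24, 1837: 31 days (July has 31).
Aug 24, 1837 → Sep 24, 1837: 31 days (August has 31).
Sep 24, 1837 → Oct 24, 1837: 30 days (September has 30).
Oct 24, 1837 → Nov 24, 1837: 31 days (October has 31).
Nov 24, 1837 → Dec 24, 1837: 30 days (November has 30).
Dec 24, 1837 → Jan 16, 1838: 23 days.
Total: 1394 days.

1394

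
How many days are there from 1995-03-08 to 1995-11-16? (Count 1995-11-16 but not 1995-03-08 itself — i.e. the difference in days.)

253

Mar 8, 1995 → Apr 8, 1995: 31 days (March has 31).
Apr 8, 1995 → May 8, 1995: 30 days (April has 30).
May 8, 1995 → Jun 8, 1995: 31 days (May has 31).
Jun 8, 1995 → Jul 8, 1995: 30 days (June has 30).
Jul 8, 1995 → Aug 8, 1995: 31 days (July has 31).
Aug 8, 1995 → Sep 8, 1995: 31 days (August has 31).
Sep 8, 1995 → Oct 8, 1995: 30 days (September has 30).
Oct 8, 1995 → Nov 8, 1995: 31 days (October has 31).
Nov 8, 1995 → Nov 16, 1995: 8 days.
Total: 253 days.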